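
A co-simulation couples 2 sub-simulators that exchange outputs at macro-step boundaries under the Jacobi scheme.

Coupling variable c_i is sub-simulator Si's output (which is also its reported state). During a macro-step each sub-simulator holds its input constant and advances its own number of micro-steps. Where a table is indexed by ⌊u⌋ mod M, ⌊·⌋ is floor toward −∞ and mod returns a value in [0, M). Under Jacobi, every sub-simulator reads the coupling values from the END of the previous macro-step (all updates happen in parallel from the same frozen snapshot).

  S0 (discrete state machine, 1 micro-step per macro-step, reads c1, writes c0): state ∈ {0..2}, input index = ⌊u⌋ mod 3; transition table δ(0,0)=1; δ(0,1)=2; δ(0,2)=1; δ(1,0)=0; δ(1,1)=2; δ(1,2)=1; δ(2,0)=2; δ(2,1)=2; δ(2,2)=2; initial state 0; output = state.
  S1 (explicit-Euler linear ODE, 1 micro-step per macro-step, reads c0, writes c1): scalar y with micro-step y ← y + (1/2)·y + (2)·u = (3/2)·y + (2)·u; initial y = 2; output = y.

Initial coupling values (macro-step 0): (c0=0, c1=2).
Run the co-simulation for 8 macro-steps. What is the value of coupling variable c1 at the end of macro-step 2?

c1 at macro-step 2 = 13/2

macro 1: S0 reads c1=2 → after 1×micro: 1; S1 reads c0=0 → after 1×micro: 3 ⇒ (c0=1, c1=3)
macro 2: S0 reads c1=3 → after 1×micro: 0; S1 reads c0=1 → after 1×micro: 13/2 ⇒ (c0=0, c1=13/2)
macro 3: S0 reads c1=13/2 → after 1×micro: 1; S1 reads c0=0 → after 1×micro: 39/4 ⇒ (c0=1, c1=39/4)
macro 4: S0 reads c1=39/4 → after 1×micro: 0; S1 reads c0=1 → after 1×micro: 133/8 ⇒ (c0=0, c1=133/8)
macro 5: S0 reads c1=133/8 → after 1×micro: 2; S1 reads c0=0 → after 1×micro: 399/16 ⇒ (c0=2, c1=399/16)
macro 6: S0 reads c1=399/16 → after 1×micro: 2; S1 reads c0=2 → after 1×micro: 1325/32 ⇒ (c0=2, c1=1325/32)
macro 7: S0 reads c1=1325/32 → after 1×micro: 2; S1 reads c0=2 → after 1×micro: 4231/64 ⇒ (c0=2, c1=4231/64)
macro 8: S0 reads c1=4231/64 → after 1×micro: 2; S1 reads c0=2 → after 1×micro: 13205/128 ⇒ (c0=2, c1=13205/128)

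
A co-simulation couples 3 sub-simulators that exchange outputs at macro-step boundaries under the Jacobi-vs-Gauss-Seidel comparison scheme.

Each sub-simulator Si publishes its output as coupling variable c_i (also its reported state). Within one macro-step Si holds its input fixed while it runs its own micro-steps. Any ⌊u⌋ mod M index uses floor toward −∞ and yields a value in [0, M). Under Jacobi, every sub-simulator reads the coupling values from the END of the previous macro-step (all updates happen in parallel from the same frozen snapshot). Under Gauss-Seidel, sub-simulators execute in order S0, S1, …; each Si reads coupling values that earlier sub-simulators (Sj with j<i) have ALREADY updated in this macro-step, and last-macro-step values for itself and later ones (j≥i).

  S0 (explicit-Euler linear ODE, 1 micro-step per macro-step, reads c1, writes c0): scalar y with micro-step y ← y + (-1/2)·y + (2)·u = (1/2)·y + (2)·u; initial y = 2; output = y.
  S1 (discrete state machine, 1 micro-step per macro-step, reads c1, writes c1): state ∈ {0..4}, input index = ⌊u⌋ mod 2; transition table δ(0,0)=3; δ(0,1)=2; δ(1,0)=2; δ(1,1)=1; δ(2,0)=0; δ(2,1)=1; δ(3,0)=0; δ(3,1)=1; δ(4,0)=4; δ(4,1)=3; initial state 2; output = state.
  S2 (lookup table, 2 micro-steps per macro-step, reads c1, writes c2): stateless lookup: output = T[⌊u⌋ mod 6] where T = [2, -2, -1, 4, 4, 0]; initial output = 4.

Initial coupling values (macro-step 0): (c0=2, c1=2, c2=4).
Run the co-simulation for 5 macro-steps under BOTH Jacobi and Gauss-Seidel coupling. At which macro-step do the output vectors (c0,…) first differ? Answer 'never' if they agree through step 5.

[Jacobi] macro 1: S0 reads c1=2 → after 1×micro: 5; S1 reads c1=2 → after 1×micro: 0; S2 reads c1=2 → after 2×micro: -1 ⇒ (c0=5, c1=0, c2=-1)
[Jacobi] macro 2: S0 reads c1=0 → after 1×micro: 5/2; S1 reads c1=0 → after 1×micro: 3; S2 reads c1=0 → after 2×micro: 2 ⇒ (c0=5/2, c1=3, c2=2)
[Jacobi] macro 3: S0 reads c1=3 → after 1×micro: 29/4; S1 reads c1=3 → after 1×micro: 1; S2 reads c1=3 → after 2×micro: 4 ⇒ (c0=29/4, c1=1, c2=4)
[Jacobi] macro 4: S0 reads c1=1 → after 1×micro: 45/8; S1 reads c1=1 → after 1×micro: 1; S2 reads c1=1 → after 2×micro: -2 ⇒ (c0=45/8, c1=1, c2=-2)
[Jacobi] macro 5: S0 reads c1=1 → after 1×micro: 77/16; S1 reads c1=1 → after 1×micro: 1; S2 reads c1=1 → after 2×micro: -2 ⇒ (c0=77/16, c1=1, c2=-2)
[Gauss-Seidel] macro 1: S0 reads c1=2 → after 1×micro: 5; S1 reads c1=2 → after 1×micro: 0; S2 reads c1=0 → after 2×micro: 2 ⇒ (c0=5, c1=0, c2=2)
[Gauss-Seidel] macro 2: S0 reads c1=0 → after 1×micro: 5/2; S1 reads c1=0 → after 1×micro: 3; S2 reads c1=3 → after 2×micro: 4 ⇒ (c0=5/2, c1=3, c2=4)
[Gauss-Seidel] macro 3: S0 reads c1=3 → after 1×micro: 29/4; S1 reads c1=3 → after 1×micro: 1; S2 reads c1=1 → after 2×micro: -2 ⇒ (c0=29/4, c1=1, c2=-2)
[Gauss-Seidel] macro 4: S0 reads c1=1 → after 1×micro: 45/8; S1 reads c1=1 → after 1×micro: 1; S2 reads c1=1 → after 2×micro: -2 ⇒ (c0=45/8, c1=1, c2=-2)
[Gauss-Seidel] macro 5: S0 reads c1=1 → after 1×micro: 77/16; S1 reads c1=1 → after 1×micro: 1; S2 reads c1=1 → after 2×micro: -2 ⇒ (c0=77/16, c1=1, c2=-2)

first divergence at macro-step: 1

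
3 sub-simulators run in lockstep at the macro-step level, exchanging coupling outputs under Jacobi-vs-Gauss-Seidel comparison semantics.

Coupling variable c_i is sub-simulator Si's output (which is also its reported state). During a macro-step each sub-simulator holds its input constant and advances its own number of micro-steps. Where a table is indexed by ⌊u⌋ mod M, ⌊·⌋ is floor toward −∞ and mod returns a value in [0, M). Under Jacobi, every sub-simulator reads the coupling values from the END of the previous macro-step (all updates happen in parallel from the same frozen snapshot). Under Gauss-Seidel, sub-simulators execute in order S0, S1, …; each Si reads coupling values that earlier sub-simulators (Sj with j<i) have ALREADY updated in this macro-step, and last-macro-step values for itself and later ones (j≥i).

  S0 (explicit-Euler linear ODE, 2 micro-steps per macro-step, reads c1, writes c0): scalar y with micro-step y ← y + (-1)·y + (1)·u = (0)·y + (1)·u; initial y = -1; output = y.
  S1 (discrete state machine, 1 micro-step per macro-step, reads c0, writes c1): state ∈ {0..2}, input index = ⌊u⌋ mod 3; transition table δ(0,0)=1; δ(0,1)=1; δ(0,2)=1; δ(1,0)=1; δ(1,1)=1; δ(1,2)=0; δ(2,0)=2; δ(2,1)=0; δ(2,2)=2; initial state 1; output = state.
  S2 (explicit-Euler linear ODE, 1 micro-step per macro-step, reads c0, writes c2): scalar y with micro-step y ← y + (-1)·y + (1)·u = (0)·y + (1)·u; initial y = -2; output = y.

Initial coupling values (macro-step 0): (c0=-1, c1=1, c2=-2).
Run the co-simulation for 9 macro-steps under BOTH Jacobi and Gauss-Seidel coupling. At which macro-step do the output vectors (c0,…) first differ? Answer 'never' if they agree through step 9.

first divergence at macro-step: 1

[Jacobi] macro 1: S0 reads c1=1 → after 2×micro: 1; S1 reads c0=-1 → after 1×micro: 0; S2 reads c0=-1 → after 1×micro: -1 ⇒ (c0=1, c1=0, c2=-1)
[Jacobi] macro 2: S0 reads c1=0 → after 2×micro: 0; S1 reads c0=1 → after 1×micro: 1; S2 reads c0=1 → after 1×micro: 1 ⇒ (c0=0, c1=1, c2=1)
[Jacobi] macro 3: S0 reads c1=1 → after 2×micro: 1; S1 reads c0=0 → after 1×micro: 1; S2 reads c0=0 → after 1×micro: 0 ⇒ (c0=1, c1=1, c2=0)
[Jacobi] macro 4: S0 reads c1=1 → after 2×micro: 1; S1 reads c0=1 → after 1×micro: 1; S2 reads c0=1 → after 1×micro: 1 ⇒ (c0=1, c1=1, c2=1)
[Jacobi] macro 5: S0 reads c1=1 → after 2×micro: 1; S1 reads c0=1 → after 1×micro: 1; S2 reads c0=1 → after 1×micro: 1 ⇒ (c0=1, c1=1, c2=1)
[Jacobi] macro 6: S0 reads c1=1 → after 2×micro: 1; S1 reads c0=1 → after 1×micro: 1; S2 reads c0=1 → after 1×micro: 1 ⇒ (c0=1, c1=1, c2=1)
[Jacobi] macro 7: S0 reads c1=1 → after 2×micro: 1; S1 reads c0=1 → after 1×micro: 1; S2 reads c0=1 → after 1×micro: 1 ⇒ (c0=1, c1=1, c2=1)
[Jacobi] macro 8: S0 reads c1=1 → after 2×micro: 1; S1 reads c0=1 → after 1×micro: 1; S2 reads c0=1 → after 1×micro: 1 ⇒ (c0=1, c1=1, c2=1)
[Jacobi] macro 9: S0 reads c1=1 → after 2×micro: 1; S1 reads c0=1 → after 1×micro: 1; S2 reads c0=1 → after 1×micro: 1 ⇒ (c0=1, c1=1, c2=1)
[Gauss-Seidel] macro 1: S0 reads c1=1 → after 2×micro: 1; S1 reads c0=1 → after 1×micro: 1; S2 reads c0=1 → after 1×micro: 1 ⇒ (c0=1, c1=1, c2=1)
[Gauss-Seidel] macro 2: S0 reads c1=1 → after 2×micro: 1; S1 reads c0=1 → after 1×micro: 1; S2 reads c0=1 → after 1×micro: 1 ⇒ (c0=1, c1=1, c2=1)
[Gauss-Seidel] macro 3: S0 reads c1=1 → after 2×micro: 1; S1 reads c0=1 → after 1×micro: 1; S2 reads c0=1 → after 1×micro: 1 ⇒ (c0=1, c1=1, c2=1)
[Gauss-Seidel] macro 4: S0 reads c1=1 → after 2×micro: 1; S1 reads c0=1 → after 1×micro: 1; S2 reads c0=1 → after 1×micro: 1 ⇒ (c0=1, c1=1, c2=1)
[Gauss-Seidel] macro 5: S0 reads c1=1 → after 2×micro: 1; S1 reads c0=1 → after 1×micro: 1; S2 reads c0=1 → after 1×micro: 1 ⇒ (c0=1, c1=1, c2=1)
[Gauss-Seidel] macro 6: S0 reads c1=1 → after 2×micro: 1; S1 reads c0=1 → after 1×micro: 1; S2 reads c0=1 → after 1×micro: 1 ⇒ (c0=1, c1=1, c2=1)
[Gauss-Seidel] macro 7: S0 reads c1=1 → after 2×micro: 1; S1 reads c0=1 → after 1×micro: 1; S2 reads c0=1 → after 1×micro: 1 ⇒ (c0=1, c1=1, c2=1)
[Gauss-Seidel] macro 8: S0 reads c1=1 → after 2×micro: 1; S1 reads c0=1 → after 1×micro: 1; S2 reads c0=1 → after 1×micro: 1 ⇒ (c0=1, c1=1, c2=1)
[Gauss-Seidel] macro 9: S0 reads c1=1 → after 2×micro: 1; S1 reads c0=1 → after 1×micro: 1; S2 reads c0=1 → after 1×micro: 1 ⇒ (c0=1, c1=1, c2=1)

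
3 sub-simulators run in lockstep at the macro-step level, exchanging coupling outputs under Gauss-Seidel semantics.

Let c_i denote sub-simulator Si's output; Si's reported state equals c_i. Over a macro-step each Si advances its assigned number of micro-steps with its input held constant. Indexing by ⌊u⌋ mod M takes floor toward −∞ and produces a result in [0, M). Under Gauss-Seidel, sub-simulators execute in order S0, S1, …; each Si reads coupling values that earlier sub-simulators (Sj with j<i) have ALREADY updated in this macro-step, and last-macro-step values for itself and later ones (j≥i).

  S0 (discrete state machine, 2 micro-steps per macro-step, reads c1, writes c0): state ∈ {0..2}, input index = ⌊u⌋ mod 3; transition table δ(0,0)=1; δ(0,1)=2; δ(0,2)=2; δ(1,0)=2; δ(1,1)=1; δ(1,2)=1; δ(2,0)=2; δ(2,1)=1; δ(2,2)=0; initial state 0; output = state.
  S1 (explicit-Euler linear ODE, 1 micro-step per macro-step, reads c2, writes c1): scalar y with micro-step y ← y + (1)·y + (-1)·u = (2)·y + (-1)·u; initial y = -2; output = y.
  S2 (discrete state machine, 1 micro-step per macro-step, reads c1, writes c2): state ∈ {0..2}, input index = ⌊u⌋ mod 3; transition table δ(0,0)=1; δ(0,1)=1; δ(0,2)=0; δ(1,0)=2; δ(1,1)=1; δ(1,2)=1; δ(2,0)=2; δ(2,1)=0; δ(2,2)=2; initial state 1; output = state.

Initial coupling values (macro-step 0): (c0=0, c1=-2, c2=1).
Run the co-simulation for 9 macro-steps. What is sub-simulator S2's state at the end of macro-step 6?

macro 1: S0 reads c1=-2 → after 2×micro: 1; S1 reads c2=1 → after 1×micro: -5; S2 reads c1=-5 → after 1×micro: 1 ⇒ (c0=1, c1=-5, c2=1)
macro 2: S0 reads c1=-5 → after 2×micro: 1; S1 reads c2=1 → after 1×micro: -11; S2 reads c1=-11 → after 1×micro: 1 ⇒ (c0=1, c1=-11, c2=1)
macro 3: S0 reads c1=-11 → after 2×micro: 1; S1 reads c2=1 → after 1×micro: -23; S2 reads c1=-23 → after 1×micro: 1 ⇒ (c0=1, c1=-23, c2=1)
macro 4: S0 reads c1=-23 → after 2×micro: 1; S1 reads c2=1 → after 1×micro: -47; S2 reads c1=-47 → after 1×micro: 1 ⇒ (c0=1, c1=-47, c2=1)
macro 5: S0 reads c1=-47 → after 2×micro: 1; S1 reads c2=1 → after 1×micro: -95; S2 reads c1=-95 → after 1×micro: 1 ⇒ (c0=1, c1=-95, c2=1)
macro 6: S0 reads c1=-95 → after 2×micro: 1; S1 reads c2=1 → after 1×micro: -191; S2 reads c1=-191 → after 1×micro: 1 ⇒ (c0=1, c1=-191, c2=1)
macro 7: S0 reads c1=-191 → after 2×micro: 1; S1 reads c2=1 → after 1×micro: -383; S2 reads c1=-383 → after 1×micro: 1 ⇒ (c0=1, c1=-383, c2=1)
macro 8: S0 reads c1=-383 → after 2×micro: 1; S1 reads c2=1 → after 1×micro: -767; S2 reads c1=-767 → after 1×micro: 1 ⇒ (c0=1, c1=-767, c2=1)
macro 9: S0 reads c1=-767 → after 2×micro: 1; S1 reads c2=1 → after 1×micro: -1535; S2 reads c1=-1535 → after 1×micro: 1 ⇒ (c0=1, c1=-1535, c2=1)

S2 state at macro-step 6 = 1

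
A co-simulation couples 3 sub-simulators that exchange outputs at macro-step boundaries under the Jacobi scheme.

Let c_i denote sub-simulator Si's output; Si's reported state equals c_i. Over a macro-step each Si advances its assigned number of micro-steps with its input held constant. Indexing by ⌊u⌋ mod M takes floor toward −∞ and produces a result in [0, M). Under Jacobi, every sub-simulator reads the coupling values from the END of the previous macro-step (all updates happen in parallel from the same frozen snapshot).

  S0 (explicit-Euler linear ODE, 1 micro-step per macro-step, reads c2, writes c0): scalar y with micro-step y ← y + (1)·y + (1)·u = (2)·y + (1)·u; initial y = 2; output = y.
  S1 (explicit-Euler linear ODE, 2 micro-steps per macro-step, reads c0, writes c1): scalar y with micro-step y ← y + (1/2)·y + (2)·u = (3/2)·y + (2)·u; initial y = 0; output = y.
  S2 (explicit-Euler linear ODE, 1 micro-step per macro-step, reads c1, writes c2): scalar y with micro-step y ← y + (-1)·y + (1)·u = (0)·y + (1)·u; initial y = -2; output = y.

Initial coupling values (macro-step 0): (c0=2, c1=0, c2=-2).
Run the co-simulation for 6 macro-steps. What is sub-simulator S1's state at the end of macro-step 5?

S1 state at macro-step 5 = 130105/128

macro 1: S0 reads c2=-2 → after 1×micro: 2; S1 reads c0=2 → after 2×micro: 10; S2 reads c1=0 → after 1×micro: 0 ⇒ (c0=2, c1=10, c2=0)
macro 2: S0 reads c2=0 → after 1×micro: 4; S1 reads c0=2 → after 2×micro: 65/2; S2 reads c1=10 → after 1×micro: 10 ⇒ (c0=4, c1=65/2, c2=10)
macro 3: S0 reads c2=10 → after 1×micro: 18; S1 reads c0=4 → after 2×micro: 745/8; S2 reads c1=65/2 → after 1×micro: 65/2 ⇒ (c0=18, c1=745/8, c2=65/2)
macro 4: S0 reads c2=65/2 → after 1×micro: 137/2; S1 reads c0=18 → after 2×micro: 9585/32; S2 reads c1=745/8 → after 1×micro: 745/8 ⇒ (c0=137/2, c1=9585/32, c2=745/8)
macro 5: S0 reads c2=745/8 → after 1×micro: 1841/8; S1 reads c0=137/2 → after 2×micro: 130105/128; S2 reads c1=9585/32 → after 1×micro: 9585/32 ⇒ (c0=1841/8, c1=130105/128, c2=9585/32)
macro 6: S0 reads c2=9585/32 → after 1×micro: 24313/32; S1 reads c0=1841/8 → after 2×micro: 1760065/512; S2 reads c1=130105/128 → after 1×micro: 130105/128 ⇒ (c0=24313/32, c1=1760065/512, c2=130105/128)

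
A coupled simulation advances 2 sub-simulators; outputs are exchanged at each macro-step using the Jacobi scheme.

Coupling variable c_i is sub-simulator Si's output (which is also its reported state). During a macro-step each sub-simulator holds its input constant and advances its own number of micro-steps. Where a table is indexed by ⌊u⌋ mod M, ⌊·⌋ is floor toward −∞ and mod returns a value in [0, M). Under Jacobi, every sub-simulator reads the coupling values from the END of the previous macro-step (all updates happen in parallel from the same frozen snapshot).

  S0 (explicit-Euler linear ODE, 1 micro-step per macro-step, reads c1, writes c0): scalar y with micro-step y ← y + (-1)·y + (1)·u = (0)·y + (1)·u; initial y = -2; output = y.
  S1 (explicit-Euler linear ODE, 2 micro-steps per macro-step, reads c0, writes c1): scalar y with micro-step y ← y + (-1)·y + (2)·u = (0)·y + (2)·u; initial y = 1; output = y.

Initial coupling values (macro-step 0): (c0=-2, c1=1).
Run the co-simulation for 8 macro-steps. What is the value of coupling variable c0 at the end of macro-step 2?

macro 1: S0 reads c1=1 → after 1×micro: 1; S1 reads c0=-2 → after 2×micro: -4 ⇒ (c0=1, c1=-4)
macro 2: S0 reads c1=-4 → after 1×micro: -4; S1 reads c0=1 → after 2×micro: 2 ⇒ (c0=-4, c1=2)
macro 3: S0 reads c1=2 → after 1×micro: 2; S1 reads c0=-4 → after 2×micro: -8 ⇒ (c0=2, c1=-8)
macro 4: S0 reads c1=-8 → after 1×micro: -8; S1 reads c0=2 → after 2×micro: 4 ⇒ (c0=-8, c1=4)
macro 5: S0 reads c1=4 → after 1×micro: 4; S1 reads c0=-8 → after 2×micro: -16 ⇒ (c0=4, c1=-16)
macro 6: S0 reads c1=-16 → after 1×micro: -16; S1 reads c0=4 → after 2×micro: 8 ⇒ (c0=-16, c1=8)
macro 7: S0 reads c1=8 → after 1×micro: 8; S1 reads c0=-16 → after 2×micro: -32 ⇒ (c0=8, c1=-32)
macro 8: S0 reads c1=-32 → after 1×micro: -32; S1 reads c0=8 → after 2×micro: 16 ⇒ (c0=-32, c1=16)

c0 at macro-step 2 = -4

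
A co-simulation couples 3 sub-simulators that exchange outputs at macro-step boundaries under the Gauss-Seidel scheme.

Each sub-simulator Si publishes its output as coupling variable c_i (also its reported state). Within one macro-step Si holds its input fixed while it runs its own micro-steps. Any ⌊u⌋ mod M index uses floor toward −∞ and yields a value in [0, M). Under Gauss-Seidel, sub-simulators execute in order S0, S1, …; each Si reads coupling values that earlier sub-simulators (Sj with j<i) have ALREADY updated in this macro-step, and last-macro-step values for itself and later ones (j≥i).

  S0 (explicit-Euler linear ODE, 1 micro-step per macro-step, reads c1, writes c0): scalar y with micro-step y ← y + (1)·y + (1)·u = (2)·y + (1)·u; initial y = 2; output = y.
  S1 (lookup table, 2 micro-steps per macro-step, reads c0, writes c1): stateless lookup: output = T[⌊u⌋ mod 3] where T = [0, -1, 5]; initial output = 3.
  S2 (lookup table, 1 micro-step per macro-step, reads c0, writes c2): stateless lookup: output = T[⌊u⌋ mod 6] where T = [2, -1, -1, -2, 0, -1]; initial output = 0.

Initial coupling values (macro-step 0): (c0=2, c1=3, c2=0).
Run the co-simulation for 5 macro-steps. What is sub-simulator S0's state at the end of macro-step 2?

S0 state at macro-step 2 = 13

macro 1: S0 reads c1=3 → after 1×micro: 7; S1 reads c0=7 → after 2×micro: -1; S2 reads c0=7 → after 1×micro: -1 ⇒ (c0=7, c1=-1, c2=-1)
macro 2: S0 reads c1=-1 → after 1×micro: 13; S1 reads c0=13 → after 2×micro: -1; S2 reads c0=13 → after 1×micro: -1 ⇒ (c0=13, c1=-1, c2=-1)
macro 3: S0 reads c1=-1 → after 1×micro: 25; S1 reads c0=25 → after 2×micro: -1; S2 reads c0=25 → after 1×micro: -1 ⇒ (c0=25, c1=-1, c2=-1)
macro 4: S0 reads c1=-1 → after 1×micro: 49; S1 reads c0=49 → after 2×micro: -1; S2 reads c0=49 → after 1×micro: -1 ⇒ (c0=49, c1=-1, c2=-1)
macro 5: S0 reads c1=-1 → after 1×micro: 97; S1 reads c0=97 → after 2×micro: -1; S2 reads c0=97 → after 1×micro: -1 ⇒ (c0=97, c1=-1, c2=-1)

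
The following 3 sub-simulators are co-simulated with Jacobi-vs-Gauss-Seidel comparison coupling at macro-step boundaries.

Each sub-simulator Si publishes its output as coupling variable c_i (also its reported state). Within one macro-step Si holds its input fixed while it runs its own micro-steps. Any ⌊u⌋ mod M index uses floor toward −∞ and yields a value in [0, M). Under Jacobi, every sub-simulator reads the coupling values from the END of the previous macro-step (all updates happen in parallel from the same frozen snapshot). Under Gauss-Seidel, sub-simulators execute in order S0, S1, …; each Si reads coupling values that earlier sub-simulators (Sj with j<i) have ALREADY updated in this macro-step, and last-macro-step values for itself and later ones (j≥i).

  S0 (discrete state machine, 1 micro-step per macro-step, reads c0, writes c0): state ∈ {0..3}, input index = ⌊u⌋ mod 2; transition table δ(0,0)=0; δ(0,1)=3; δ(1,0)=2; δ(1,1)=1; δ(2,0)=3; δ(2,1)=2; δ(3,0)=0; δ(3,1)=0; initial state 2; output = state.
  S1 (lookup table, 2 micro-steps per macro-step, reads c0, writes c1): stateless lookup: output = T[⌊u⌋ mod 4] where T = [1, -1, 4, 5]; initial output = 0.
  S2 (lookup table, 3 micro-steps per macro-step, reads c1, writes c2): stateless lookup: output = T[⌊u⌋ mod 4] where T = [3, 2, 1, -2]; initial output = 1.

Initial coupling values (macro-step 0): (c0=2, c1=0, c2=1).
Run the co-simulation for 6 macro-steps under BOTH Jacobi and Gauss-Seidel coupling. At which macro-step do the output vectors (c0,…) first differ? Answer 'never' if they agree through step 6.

[Jacobi] macro 1: S0 reads c0=2 → after 1×micro: 3; S1 reads c0=2 → after 2×micro: 4; S2 reads c1=0 → after 3×micro: 3 ⇒ (c0=3, c1=4, c2=3)
[Jacobi] macro 2: S0 reads c0=3 → after 1×micro: 0; S1 reads c0=3 → after 2×micro: 5; S2 reads c1=4 → after 3×micro: 3 ⇒ (c0=0, c1=5, c2=3)
[Jacobi] macro 3: S0 reads c0=0 → after 1×micro: 0; S1 reads c0=0 → after 2×micro: 1; S2 reads c1=5 → after 3×micro: 2 ⇒ (c0=0, c1=1, c2=2)
[Jacobi] macro 4: S0 reads c0=0 → after 1×micro: 0; S1 reads c0=0 → after 2×micro: 1; S2 reads c1=1 → after 3×micro: 2 ⇒ (c0=0, c1=1, c2=2)
[Jacobi] macro 5: S0 reads c0=0 → after 1×micro: 0; S1 reads c0=0 → after 2×micro: 1; S2 reads c1=1 → after 3×micro: 2 ⇒ (c0=0, c1=1, c2=2)
[Jacobi] macro 6: S0 reads c0=0 → after 1×micro: 0; S1 reads c0=0 → after 2×micro: 1; S2 reads c1=1 → after 3×micro: 2 ⇒ (c0=0, c1=1, c2=2)
[Gauss-Seidel] macro 1: S0 reads c0=2 → after 1×micro: 3; S1 reads c0=3 → after 2×micro: 5; S2 reads c1=5 → after 3×micro: 2 ⇒ (c0=3, c1=5, c2=2)
[Gauss-Seidel] macro 2: S0 reads c0=3 → after 1×micro: 0; S1 reads c0=0 → after 2×micro: 1; S2 reads c1=1 → after 3×micro: 2 ⇒ (c0=0, c1=1, c2=2)
[Gauss-Seidel] macro 3: S0 reads c0=0 → after 1×micro: 0; S1 reads c0=0 → after 2×micro: 1; S2 reads c1=1 → after 3×micro: 2 ⇒ (c0=0, c1=1, c2=2)
[Gauss-Seidel] macro 4: S0 reads c0=0 → after 1×micro: 0; S1 reads c0=0 → after 2×micro: 1; S2 reads c1=1 → after 3×micro: 2 ⇒ (c0=0, c1=1, c2=2)
[Gauss-Seidel] macro 5: S0 reads c0=0 → after 1×micro: 0; S1 reads c0=0 → after 2×micro: 1; S2 reads c1=1 → after 3×micro: 2 ⇒ (c0=0, c1=1, c2=2)
[Gauss-Seidel] macro 6: S0 reads c0=0 → after 1×micro: 0; S1 reads c0=0 → after 2×micro: 1; S2 reads c1=1 → after 3×micro: 2 ⇒ (c0=0, c1=1, c2=2)

first divergence at macro-step: 1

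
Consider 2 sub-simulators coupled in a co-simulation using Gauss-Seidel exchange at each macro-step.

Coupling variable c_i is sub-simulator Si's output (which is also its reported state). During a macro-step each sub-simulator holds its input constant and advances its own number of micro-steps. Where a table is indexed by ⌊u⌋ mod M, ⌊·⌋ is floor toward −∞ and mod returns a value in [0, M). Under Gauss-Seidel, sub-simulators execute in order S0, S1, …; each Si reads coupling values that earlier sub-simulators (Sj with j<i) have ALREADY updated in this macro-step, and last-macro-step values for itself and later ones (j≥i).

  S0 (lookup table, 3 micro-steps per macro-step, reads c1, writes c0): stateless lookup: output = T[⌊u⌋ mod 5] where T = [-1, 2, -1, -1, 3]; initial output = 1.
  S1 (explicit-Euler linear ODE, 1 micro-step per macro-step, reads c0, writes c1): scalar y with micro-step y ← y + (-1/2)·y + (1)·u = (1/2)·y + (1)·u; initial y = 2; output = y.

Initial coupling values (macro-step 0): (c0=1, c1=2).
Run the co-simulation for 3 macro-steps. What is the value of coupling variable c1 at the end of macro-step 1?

macro 1: S0 reads c1=2 → after 3×micro: -1; S1 reads c0=-1 → after 1×micro: 0 ⇒ (c0=-1, c1=0)
macro 2: S0 reads c1=0 → after 3×micro: -1; S1 reads c0=-1 → after 1×micro: -1 ⇒ (c0=-1, c1=-1)
macro 3: S0 reads c1=-1 → after 3×micro: 3; S1 reads c0=3 → after 1×micro: 5/2 ⇒ (c0=3, c1=5/2)

c1 at macro-step 1 = 0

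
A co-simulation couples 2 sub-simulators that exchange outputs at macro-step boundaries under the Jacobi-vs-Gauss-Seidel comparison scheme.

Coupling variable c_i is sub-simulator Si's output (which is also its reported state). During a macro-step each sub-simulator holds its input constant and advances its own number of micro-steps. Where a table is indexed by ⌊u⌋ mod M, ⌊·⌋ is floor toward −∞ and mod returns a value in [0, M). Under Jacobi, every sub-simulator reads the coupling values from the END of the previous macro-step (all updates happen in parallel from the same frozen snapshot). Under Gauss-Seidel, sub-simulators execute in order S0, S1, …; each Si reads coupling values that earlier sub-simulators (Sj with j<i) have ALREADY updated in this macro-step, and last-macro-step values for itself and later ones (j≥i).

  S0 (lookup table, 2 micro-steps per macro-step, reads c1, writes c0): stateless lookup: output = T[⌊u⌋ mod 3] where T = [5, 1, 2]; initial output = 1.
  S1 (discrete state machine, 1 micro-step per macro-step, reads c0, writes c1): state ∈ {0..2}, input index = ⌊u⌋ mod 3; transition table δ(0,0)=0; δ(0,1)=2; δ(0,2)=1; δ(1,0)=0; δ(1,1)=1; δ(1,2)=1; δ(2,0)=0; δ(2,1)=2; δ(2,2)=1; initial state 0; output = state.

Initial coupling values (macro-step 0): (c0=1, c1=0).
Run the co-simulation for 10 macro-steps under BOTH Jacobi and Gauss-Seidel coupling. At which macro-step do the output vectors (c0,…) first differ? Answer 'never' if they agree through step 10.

first divergence at macro-step: 1

[Jacobi] macro 1: S0 reads c1=0 → after 2×micro: 5; S1 reads c0=1 → after 1×micro: 2 ⇒ (c0=5, c1=2)
[Jacobi] macro 2: S0 reads c1=2 → after 2×micro: 2; S1 reads c0=5 → after 1×micro: 1 ⇒ (c0=2, c1=1)
[Jacobi] macro 3: S0 reads c1=1 → after 2×micro: 1; S1 reads c0=2 → after 1×micro: 1 ⇒ (c0=1, c1=1)
[Jacobi] macro 4: S0 reads c1=1 → after 2×micro: 1; S1 reads c0=1 → after 1×micro: 1 ⇒ (c0=1, c1=1)
[Jacobi] macro 5: S0 reads c1=1 → after 2×micro: 1; S1 reads c0=1 → after 1×micro: 1 ⇒ (c0=1, c1=1)
[Jacobi] macro 6: S0 reads c1=1 → after 2×micro: 1; S1 reads c0=1 → after 1×micro: 1 ⇒ (c0=1, c1=1)
[Jacobi] macro 7: S0 reads c1=1 → after 2×micro: 1; S1 reads c0=1 → after 1×micro: 1 ⇒ (c0=1, c1=1)
[Jacobi] macro 8: S0 reads c1=1 → after 2×micro: 1; S1 reads c0=1 → after 1×micro: 1 ⇒ (c0=1, c1=1)
[Jacobi] macro 9: S0 reads c1=1 → after 2×micro: 1; S1 reads c0=1 → after 1×micro: 1 ⇒ (c0=1, c1=1)
[Jacobi] macro 10: S0 reads c1=1 → after 2×micro: 1; S1 reads c0=1 → after 1×micro: 1 ⇒ (c0=1, c1=1)
[Gauss-Seidel] macro 1: S0 reads c1=0 → after 2×micro: 5; S1 reads c0=5 → after 1×micro: 1 ⇒ (c0=5, c1=1)
[Gauss-Seidel] macro 2: S0 reads c1=1 → after 2×micro: 1; S1 reads c0=1 → after 1×micro: 1 ⇒ (c0=1, c1=1)
[Gauss-Seidel] macro 3: S0 reads c1=1 → after 2×micro: 1; S1 reads c0=1 → after 1×micro: 1 ⇒ (c0=1, c1=1)
[Gauss-Seidel] macro 4: S0 reads c1=1 → after 2×micro: 1; S1 reads c0=1 → after 1×micro: 1 ⇒ (c0=1, c1=1)
[Gauss-Seidel] macro 5: S0 reads c1=1 → after 2×micro: 1; S1 reads c0=1 → after 1×micro: 1 ⇒ (c0=1, c1=1)
[Gauss-Seidel] macro 6: S0 reads c1=1 → after 2×micro: 1; S1 reads c0=1 → after 1×micro: 1 ⇒ (c0=1, c1=1)
[Gauss-Seidel] macro 7: S0 reads c1=1 → after 2×micro: 1; S1 reads c0=1 → after 1×micro: 1 ⇒ (c0=1, c1=1)
[Gauss-Seidel] macro 8: S0 reads c1=1 → after 2×micro: 1; S1 reads c0=1 → after 1×micro: 1 ⇒ (c0=1, c1=1)
[Gauss-Seidel] macro 9: S0 reads c1=1 → after 2×micro: 1; S1 reads c0=1 → after 1×micro: 1 ⇒ (c0=1, c1=1)
[Gauss-Seidel] macro 10: S0 reads c1=1 → after 2×micro: 1; S1 reads c0=1 → after 1×micro: 1 ⇒ (c0=1, c1=1)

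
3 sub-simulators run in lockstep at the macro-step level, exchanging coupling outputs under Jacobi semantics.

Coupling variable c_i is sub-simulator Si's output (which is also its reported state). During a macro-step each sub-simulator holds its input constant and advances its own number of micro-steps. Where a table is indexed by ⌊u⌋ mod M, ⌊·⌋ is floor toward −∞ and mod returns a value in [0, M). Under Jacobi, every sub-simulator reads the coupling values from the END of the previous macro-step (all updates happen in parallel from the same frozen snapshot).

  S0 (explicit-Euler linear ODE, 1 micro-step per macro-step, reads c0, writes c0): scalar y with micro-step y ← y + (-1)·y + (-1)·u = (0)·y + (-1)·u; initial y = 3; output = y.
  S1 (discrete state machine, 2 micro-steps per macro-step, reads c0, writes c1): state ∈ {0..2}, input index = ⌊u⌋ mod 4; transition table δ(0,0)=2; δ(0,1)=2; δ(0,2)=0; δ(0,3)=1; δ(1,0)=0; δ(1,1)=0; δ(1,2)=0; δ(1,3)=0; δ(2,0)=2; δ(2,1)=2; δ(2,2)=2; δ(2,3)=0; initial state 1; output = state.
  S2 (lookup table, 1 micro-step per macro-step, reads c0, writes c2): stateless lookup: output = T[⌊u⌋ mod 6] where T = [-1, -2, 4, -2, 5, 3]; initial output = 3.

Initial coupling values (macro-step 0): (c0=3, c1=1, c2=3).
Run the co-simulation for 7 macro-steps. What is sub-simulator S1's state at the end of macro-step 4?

macro 1: S0 reads c0=3 → after 1×micro: -3; S1 reads c0=3 → after 2×micro: 1; S2 reads c0=3 → after 1×micro: -2 ⇒ (c0=-3, c1=1, c2=-2)
macro 2: S0 reads c0=-3 → after 1×micro: 3; S1 reads c0=-3 → after 2×micro: 2; S2 reads c0=-3 → after 1×micro: -2 ⇒ (c0=3, c1=2, c2=-2)
macro 3: S0 reads c0=3 → after 1×micro: -3; S1 reads c0=3 → after 2×micro: 1; S2 reads c0=3 → after 1×micro: -2 ⇒ (c0=-3, c1=1, c2=-2)
macro 4: S0 reads c0=-3 → after 1×micro: 3; S1 reads c0=-3 → after 2×micro: 2; S2 reads c0=-3 → after 1×micro: -2 ⇒ (c0=3, c1=2, c2=-2)
macro 5: S0 reads c0=3 → after 1×micro: -3; S1 reads c0=3 → after 2×micro: 1; S2 reads c0=3 → after 1×micro: -2 ⇒ (c0=-3, c1=1, c2=-2)
macro 6: S0 reads c0=-3 → after 1×micro: 3; S1 reads c0=-3 → after 2×micro: 2; S2 reads c0=-3 → after 1×micro: -2 ⇒ (c0=3, c1=2, c2=-2)
macro 7: S0 reads c0=3 → after 1×micro: -3; S1 reads c0=3 → after 2×micro: 1; S2 reads c0=3 → after 1×micro: -2 ⇒ (c0=-3, c1=1, c2=-2)

S1 state at macro-step 4 = 2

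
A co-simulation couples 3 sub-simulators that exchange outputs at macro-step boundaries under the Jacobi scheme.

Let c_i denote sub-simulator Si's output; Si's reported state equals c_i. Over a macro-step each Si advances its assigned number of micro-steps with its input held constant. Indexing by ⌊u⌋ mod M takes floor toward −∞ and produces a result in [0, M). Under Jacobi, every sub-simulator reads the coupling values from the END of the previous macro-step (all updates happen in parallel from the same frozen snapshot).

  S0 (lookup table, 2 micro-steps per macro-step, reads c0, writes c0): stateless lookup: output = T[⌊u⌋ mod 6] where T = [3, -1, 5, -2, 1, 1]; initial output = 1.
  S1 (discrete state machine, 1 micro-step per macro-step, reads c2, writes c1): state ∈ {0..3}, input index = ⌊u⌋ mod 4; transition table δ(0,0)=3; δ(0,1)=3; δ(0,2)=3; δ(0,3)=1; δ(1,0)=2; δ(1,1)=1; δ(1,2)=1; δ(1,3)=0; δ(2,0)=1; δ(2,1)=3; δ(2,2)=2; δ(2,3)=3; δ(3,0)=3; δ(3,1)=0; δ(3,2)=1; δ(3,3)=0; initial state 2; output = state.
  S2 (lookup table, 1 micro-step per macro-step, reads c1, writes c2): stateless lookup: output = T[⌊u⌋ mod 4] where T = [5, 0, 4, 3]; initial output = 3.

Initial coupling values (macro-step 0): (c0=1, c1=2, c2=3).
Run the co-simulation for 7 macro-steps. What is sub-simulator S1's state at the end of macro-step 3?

S1 state at macro-step 3 = 0

macro 1: S0 reads c0=1 → after 2×micro: -1; S1 reads c2=3 → after 1×micro: 3; S2 reads c1=2 → after 1×micro: 4 ⇒ (c0=-1, c1=3, c2=4)
macro 2: S0 reads c0=-1 → after 2×micro: 1; S1 reads c2=4 → after 1×micro: 3; S2 reads c1=3 → after 1×micro: 3 ⇒ (c0=1, c1=3, c2=3)
macro 3: S0 reads c0=1 → after 2×micro: -1; S1 reads c2=3 → after 1×micro: 0; S2 reads c1=3 → after 1×micro: 3 ⇒ (c0=-1, c1=0, c2=3)
macro 4: S0 reads c0=-1 → after 2×micro: 1; S1 reads c2=3 → after 1×micro: 1; S2 reads c1=0 → after 1×micro: 5 ⇒ (c0=1, c1=1, c2=5)
macro 5: S0 reads c0=1 → after 2×micro: -1; S1 reads c2=5 → after 1×micro: 1; S2 reads c1=1 → after 1×micro: 0 ⇒ (c0=-1, c1=1, c2=0)
macro 6: S0 reads c0=-1 → after 2×micro: 1; S1 reads c2=0 → after 1×micro: 2; S2 reads c1=1 → after 1×micro: 0 ⇒ (c0=1, c1=2, c2=0)
macro 7: S0 reads c0=1 → after 2×micro: -1; S1 reads c2=0 → after 1×micro: 1; S2 reads c1=2 → after 1×micro: 4 ⇒ (c0=-1, c1=1, c2=4)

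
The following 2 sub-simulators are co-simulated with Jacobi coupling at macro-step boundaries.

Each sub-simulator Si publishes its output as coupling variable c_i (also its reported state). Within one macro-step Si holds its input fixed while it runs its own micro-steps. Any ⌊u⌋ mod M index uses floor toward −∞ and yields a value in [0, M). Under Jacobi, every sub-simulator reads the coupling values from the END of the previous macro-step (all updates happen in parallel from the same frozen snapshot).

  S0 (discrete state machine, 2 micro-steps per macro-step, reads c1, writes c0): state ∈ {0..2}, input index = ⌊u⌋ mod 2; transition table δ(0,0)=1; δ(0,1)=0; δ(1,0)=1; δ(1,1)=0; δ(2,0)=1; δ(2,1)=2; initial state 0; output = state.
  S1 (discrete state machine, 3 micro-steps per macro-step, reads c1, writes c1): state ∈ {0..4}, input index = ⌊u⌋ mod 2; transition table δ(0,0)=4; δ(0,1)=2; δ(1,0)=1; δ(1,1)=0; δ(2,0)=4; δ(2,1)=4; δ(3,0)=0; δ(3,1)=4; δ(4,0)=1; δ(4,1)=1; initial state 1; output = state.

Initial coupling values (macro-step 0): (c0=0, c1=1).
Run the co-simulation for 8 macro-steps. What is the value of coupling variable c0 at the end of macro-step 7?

c0 at macro-step 7 = 0

macro 1: S0 reads c1=1 → after 2×micro: 0; S1 reads c1=1 → after 3×micro: 4 ⇒ (c0=0, c1=4)
macro 2: S0 reads c1=4 → after 2×micro: 1; S1 reads c1=4 → after 3×micro: 1 ⇒ (c0=1, c1=1)
macro 3: S0 reads c1=1 → after 2×micro: 0; S1 reads c1=1 → after 3×micro: 4 ⇒ (c0=0, c1=4)
macro 4: S0 reads c1=4 → after 2×micro: 1; S1 reads c1=4 → after 3×micro: 1 ⇒ (c0=1, c1=1)
macro 5: S0 reads c1=1 → after 2×micro: 0; S1 reads c1=1 → after 3×micro: 4 ⇒ (c0=0, c1=4)
macro 6: S0 reads c1=4 → after 2×micro: 1; S1 reads c1=4 → after 3×micro: 1 ⇒ (c0=1, c1=1)
macro 7: S0 reads c1=1 → after 2×micro: 0; S1 reads c1=1 → after 3×micro: 4 ⇒ (c0=0, c1=4)
macro 8: S0 reads c1=4 → after 2×micro: 1; S1 reads c1=4 → after 3×micro: 1 ⇒ (c0=1, c1=1)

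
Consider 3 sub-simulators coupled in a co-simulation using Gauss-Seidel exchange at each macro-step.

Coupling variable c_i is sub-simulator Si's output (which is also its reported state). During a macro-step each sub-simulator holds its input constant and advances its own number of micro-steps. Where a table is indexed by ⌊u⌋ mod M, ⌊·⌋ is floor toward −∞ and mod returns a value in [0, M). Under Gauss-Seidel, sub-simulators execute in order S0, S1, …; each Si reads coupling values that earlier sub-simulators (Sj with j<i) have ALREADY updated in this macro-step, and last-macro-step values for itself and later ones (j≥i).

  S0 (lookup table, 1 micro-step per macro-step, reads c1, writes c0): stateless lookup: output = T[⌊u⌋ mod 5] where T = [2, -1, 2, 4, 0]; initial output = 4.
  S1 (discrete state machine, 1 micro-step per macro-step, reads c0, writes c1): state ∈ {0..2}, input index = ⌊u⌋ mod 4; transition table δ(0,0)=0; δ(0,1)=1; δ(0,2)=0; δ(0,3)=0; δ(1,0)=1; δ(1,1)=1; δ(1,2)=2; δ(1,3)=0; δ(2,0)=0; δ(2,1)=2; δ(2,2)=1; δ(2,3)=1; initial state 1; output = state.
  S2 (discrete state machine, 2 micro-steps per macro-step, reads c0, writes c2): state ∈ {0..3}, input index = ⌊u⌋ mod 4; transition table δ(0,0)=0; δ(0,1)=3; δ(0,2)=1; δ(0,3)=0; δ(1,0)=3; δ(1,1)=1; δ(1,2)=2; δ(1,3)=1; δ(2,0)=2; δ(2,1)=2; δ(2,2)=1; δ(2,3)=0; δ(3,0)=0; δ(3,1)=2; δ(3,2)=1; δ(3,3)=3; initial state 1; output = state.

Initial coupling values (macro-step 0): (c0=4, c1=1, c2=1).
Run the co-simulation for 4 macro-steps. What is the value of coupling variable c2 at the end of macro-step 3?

macro 1: S0 reads c1=1 → after 1×micro: -1; S1 reads c0=-1 → after 1×micro: 0; S2 reads c0=-1 → after 2×micro: 1 ⇒ (c0=-1, c1=0, c2=1)
macro 2: S0 reads c1=0 → after 1×micro: 2; S1 reads c0=2 → after 1×micro: 0; S2 reads c0=2 → after 2×micro: 1 ⇒ (c0=2, c1=0, c2=1)
macro 3: S0 reads c1=0 → after 1×micro: 2; S1 reads c0=2 → after 1×micro: 0; S2 reads c0=2 → after 2×micro: 1 ⇒ (c0=2, c1=0, c2=1)
macro 4: S0 reads c1=0 → after 1×micro: 2; S1 reads c0=2 → after 1×micro: 0; S2 reads c0=2 → after 2×micro: 1 ⇒ (c0=2, c1=0, c2=1)

c2 at macro-step 3 = 1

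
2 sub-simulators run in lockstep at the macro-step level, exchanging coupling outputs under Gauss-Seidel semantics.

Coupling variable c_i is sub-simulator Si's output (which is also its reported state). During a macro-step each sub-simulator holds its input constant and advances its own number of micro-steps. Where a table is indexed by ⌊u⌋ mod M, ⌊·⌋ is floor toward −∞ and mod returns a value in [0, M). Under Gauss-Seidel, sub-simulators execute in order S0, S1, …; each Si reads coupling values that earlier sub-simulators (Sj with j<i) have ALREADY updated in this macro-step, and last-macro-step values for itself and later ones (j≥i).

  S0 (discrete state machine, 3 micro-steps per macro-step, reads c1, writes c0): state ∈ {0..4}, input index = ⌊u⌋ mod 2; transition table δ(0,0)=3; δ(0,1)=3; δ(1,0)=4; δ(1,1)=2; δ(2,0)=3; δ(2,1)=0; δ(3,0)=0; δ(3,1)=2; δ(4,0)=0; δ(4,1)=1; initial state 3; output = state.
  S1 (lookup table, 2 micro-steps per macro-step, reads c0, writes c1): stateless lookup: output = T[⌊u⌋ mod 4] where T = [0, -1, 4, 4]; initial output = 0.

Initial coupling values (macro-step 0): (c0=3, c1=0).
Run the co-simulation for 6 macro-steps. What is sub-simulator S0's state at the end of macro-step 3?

S0 state at macro-step 3 = 0

macro 1: S0 reads c1=0 → after 3×micro: 0; S1 reads c0=0 → after 2×micro: 0 ⇒ (c0=0, c1=0)
macro 2: S0 reads c1=0 → after 3×micro: 3; S1 reads c0=3 → after 2×micro: 4 ⇒ (c0=3, c1=4)
macro 3: S0 reads c1=4 → after 3×micro: 0; S1 reads c0=0 → after 2×micro: 0 ⇒ (c0=0, c1=0)
macro 4: S0 reads c1=0 → after 3×micro: 3; S1 reads c0=3 → after 2×micro: 4 ⇒ (c0=3, c1=4)
macro 5: S0 reads c1=4 → after 3×micro: 0; S1 reads c0=0 → after 2×micro: 0 ⇒ (c0=0, c1=0)
macro 6: S0 reads c1=0 → after 3×micro: 3; S1 reads c0=3 → after 2×micro: 4 ⇒ (c0=3, c1=4)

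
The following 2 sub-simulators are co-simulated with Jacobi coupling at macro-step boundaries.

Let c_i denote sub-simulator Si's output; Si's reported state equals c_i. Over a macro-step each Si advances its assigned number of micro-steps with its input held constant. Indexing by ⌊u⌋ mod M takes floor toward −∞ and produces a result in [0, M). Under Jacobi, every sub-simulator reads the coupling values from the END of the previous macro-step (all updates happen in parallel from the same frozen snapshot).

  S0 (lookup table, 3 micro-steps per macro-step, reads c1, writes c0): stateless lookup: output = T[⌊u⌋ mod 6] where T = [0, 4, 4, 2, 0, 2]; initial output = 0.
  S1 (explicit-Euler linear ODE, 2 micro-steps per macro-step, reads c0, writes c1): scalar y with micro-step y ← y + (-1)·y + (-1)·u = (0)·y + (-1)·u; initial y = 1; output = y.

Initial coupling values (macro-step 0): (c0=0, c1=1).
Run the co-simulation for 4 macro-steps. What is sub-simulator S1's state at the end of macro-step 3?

S1 state at macro-step 3 = 0

macro 1: S0 reads c1=1 → after 3×micro: 4; S1 reads c0=0 → after 2×micro: 0 ⇒ (c0=4, c1=0)
macro 2: S0 reads c1=0 → after 3×micro: 0; S1 reads c0=4 → after 2×micro: -4 ⇒ (c0=0, c1=-4)
macro 3: S0 reads c1=-4 → after 3×micro: 4; S1 reads c0=0 → after 2×micro: 0 ⇒ (c0=4, c1=0)
macro 4: S0 reads c1=0 → after 3×micro: 0; S1 reads c0=4 → after 2×micro: -4 ⇒ (c0=0, c1=-4)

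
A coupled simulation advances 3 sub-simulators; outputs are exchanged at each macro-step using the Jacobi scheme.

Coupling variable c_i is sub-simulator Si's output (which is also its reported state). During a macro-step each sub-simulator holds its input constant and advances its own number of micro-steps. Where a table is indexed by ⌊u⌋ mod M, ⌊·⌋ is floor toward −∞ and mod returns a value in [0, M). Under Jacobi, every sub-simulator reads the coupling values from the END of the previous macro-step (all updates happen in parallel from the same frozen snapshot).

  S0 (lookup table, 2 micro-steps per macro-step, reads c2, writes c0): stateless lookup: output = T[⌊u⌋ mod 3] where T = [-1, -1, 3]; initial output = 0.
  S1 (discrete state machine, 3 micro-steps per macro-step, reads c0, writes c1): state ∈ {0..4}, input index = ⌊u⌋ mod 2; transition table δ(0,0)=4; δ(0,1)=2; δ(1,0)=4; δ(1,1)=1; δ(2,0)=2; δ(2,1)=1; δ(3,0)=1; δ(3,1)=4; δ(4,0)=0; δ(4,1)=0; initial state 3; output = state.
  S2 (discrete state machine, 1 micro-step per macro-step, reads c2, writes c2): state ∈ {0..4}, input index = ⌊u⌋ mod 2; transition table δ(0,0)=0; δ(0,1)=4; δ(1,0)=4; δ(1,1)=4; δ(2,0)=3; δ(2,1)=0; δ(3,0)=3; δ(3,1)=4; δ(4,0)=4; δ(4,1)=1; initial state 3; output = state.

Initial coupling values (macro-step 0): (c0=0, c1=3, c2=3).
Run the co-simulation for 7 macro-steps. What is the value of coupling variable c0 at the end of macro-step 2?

c0 at macro-step 2 = -1

macro 1: S0 reads c2=3 → after 2×micro: -1; S1 reads c0=0 → after 3×micro: 0; S2 reads c2=3 → after 1×micro: 4 ⇒ (c0=-1, c1=0, c2=4)
macro 2: S0 reads c2=4 → after 2×micro: -1; S1 reads c0=-1 → after 3×micro: 1; S2 reads c2=4 → after 1×micro: 4 ⇒ (c0=-1, c1=1, c2=4)
macro 3: S0 reads c2=4 → after 2×micro: -1; S1 reads c0=-1 → after 3×micro: 1; S2 reads c2=4 → after 1×micro: 4 ⇒ (c0=-1, c1=1, c2=4)
macro 4: S0 reads c2=4 → after 2×micro: -1; S1 reads c0=-1 → after 3×micro: 1; S2 reads c2=4 → after 1×micro: 4 ⇒ (c0=-1, c1=1, c2=4)
macro 5: S0 reads c2=4 → after 2×micro: -1; S1 reads c0=-1 → after 3×micro: 1; S2 reads c2=4 → after 1×micro: 4 ⇒ (c0=-1, c1=1, c2=4)
macro 6: S0 reads c2=4 → after 2×micro: -1; S1 reads c0=-1 → after 3×micro: 1; S2 reads c2=4 → after 1×micro: 4 ⇒ (c0=-1, c1=1, c2=4)
macro 7: S0 reads c2=4 → after 2×micro: -1; S1 reads c0=-1 → after 3×micro: 1; S2 reads c2=4 → after 1×micro: 4 ⇒ (c0=-1, c1=1, c2=4)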